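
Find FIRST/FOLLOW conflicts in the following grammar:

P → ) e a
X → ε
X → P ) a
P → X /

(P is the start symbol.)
Yes. X → P ')' a with FOLLOW(X) on { '/' }

A FIRST/FOLLOW conflict occurs when a non-terminal N has a nullable alternative N → β (β ⇒* ε) and another alternative N → α with FIRST(α) ∩ FOLLOW(N) ≠ ∅: on such a lookahead the parser cannot decide between expanding α and letting N vanish via β.

Nullable non-terminals: X.
FIRST sets used below: FIRST(P) = { ')', '/' }

X: nullable alternative(s) X → ε; FOLLOW(X) = { '/' }
  X → ε: FIRST \ {ε} = { } — this is the only nullable alternative, skip
  X → P ) a: FIRST \ {ε} = { ')', '/' } — overlaps FOLLOW(X) on { '/' }: CONFLICT

P has no nullable alternative, so no FIRST/FOLLOW check is needed there.

So the grammar has 1 FIRST/FOLLOW conflict (marked CONFLICT above).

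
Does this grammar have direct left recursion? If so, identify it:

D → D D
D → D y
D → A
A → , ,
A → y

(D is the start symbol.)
Direct left recursion occurs when N → N α for some non-terminal N (the right-hand side begins with the left-hand side itself).

D → D D: LEFT RECURSIVE (starts with D)
D → D y: LEFT RECURSIVE (starts with D)
D → A: starts with A
A → , ,: starts with ','
A → y: starts with y

The grammar has direct left recursion on: D.

Answer: Yes, D is left-recursive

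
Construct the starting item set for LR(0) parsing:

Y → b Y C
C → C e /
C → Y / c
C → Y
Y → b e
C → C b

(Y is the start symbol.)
First, augment the grammar with Y' → Y
I₀ = CLOSURE({ [Y' → . Y] }):
  [Y' → . Y] has the dot before Y: add [Y → . b Y C], [Y → . b e]
No further items can be added.

I₀ = { [Y → . b Y C], [Y → . b e], [Y' → . Y] }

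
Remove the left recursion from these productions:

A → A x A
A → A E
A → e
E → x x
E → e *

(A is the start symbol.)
A is directly left-recursive. The standard transformation for
  A → A α₁ | ... | A α_m | β₁ | ... | β_n
is
  A  → β₁ A' | ... | β_n A'
  A' → α₁ A' | ... | α_m A' | ε

A → e becomes A → e A'
A → A x A becomes A' → x A A'
A → A E becomes A' → E A'
Add A' → ε

Productions for other non-terminals are unchanged:
  E → x x
  E → e *

Resulting grammar:
A → e A'
A' → x A A'
A' → E A'
A' → ε
E → x x
E → e *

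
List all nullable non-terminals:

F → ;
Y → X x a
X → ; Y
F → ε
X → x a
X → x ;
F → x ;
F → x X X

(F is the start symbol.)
A non-terminal is nullable if it can derive ε (the empty string): either it has an ε-production, or it has a production whose right-hand side consists entirely of nullable non-terminals.

ε-productions: F → ε
So F is immediately nullable.
No further non-terminal can be added: every production for the remaining non-terminals contains a terminal or a non-nullable non-terminal.
Nullable = { 'F' }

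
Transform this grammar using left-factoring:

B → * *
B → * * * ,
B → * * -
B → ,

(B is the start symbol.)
B → * * B'
B' → ε
B' → * ,
B' → -
B → ,

Left-factoring transforms A → αβ₁ | αβ₂ into A → αA' and A' → β₁ | β₂
(α is the longest common prefix among the alternatives). Repeat until
no nonterminal has two alternatives with a common prefix.

Round 1: B has alternatives sharing prefix '* *'. Introduce B': B → * * B'
  Add: B' → ε
  Add: B' → * ,
  Add: B' → -

No remaining common prefixes — done.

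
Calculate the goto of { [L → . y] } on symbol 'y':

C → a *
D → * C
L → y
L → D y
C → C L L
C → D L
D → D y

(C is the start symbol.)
{ [L → y .] }

GOTO(I, 'y') = CLOSURE({ [A → αX.β] : [A → α.Xβ] ∈ I, X = 'y' })

Items with dot before 'y', with the dot advanced:
  [L → . y] → [L → y .]
Closure adds nothing (no advanced item has the dot before a non-terminal).

GOTO = { [L → y .] }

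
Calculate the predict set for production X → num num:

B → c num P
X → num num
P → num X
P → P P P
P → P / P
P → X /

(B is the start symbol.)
{ 'num' }

PREDICT(X → num num) = (FIRST(RHS) \ {ε}) ∪ (FOLLOW(X) if ε ∈ FIRST(RHS), i.e. RHS ⇒* ε)
FIRST(num num) = { 'num' }
ε ∉ FIRST(num num), so FOLLOW(X) is not added.
PREDICT(X → num num) = { 'num' }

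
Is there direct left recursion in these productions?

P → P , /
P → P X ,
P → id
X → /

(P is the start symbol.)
Yes, P is left-recursive

Direct left recursion occurs when N → N α for some non-terminal N (the right-hand side begins with the left-hand side itself).

P → P , /: LEFT RECURSIVE (starts with P)
P → P X ,: LEFT RECURSIVE (starts with P)
P → id: starts with id
X → /: starts with '/'

The grammar has direct left recursion on: P.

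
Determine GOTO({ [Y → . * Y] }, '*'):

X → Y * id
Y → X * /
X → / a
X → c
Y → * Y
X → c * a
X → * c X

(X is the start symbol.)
{ [X → . * c X], [X → . / a], [X → . Y * id], [X → . c * a], [X → . c], [Y → * . Y], [Y → . * Y], [Y → . X * /] }

GOTO(I, '*') = CLOSURE({ [A → αX.β] : [A → α.Xβ] ∈ I, X = '*' })

Items with dot before '*', with the dot advanced:
  [Y → . * Y] → [Y → * . Y]
Closure of the advanced items:
  [Y → * . Y] has the dot before Y: add [Y → . X * /], [Y → . * Y]
  [Y → . X * /] has the dot before X: add [X → . Y * id], [X → . / a], [X → . c], [X → . c * a], [X → . * c X]

GOTO = { [X → . * c X], [X → . / a], [X → . Y * id], [X → . c * a], [X → . c], [Y → * . Y], [Y → . * Y], [Y → . X * /] }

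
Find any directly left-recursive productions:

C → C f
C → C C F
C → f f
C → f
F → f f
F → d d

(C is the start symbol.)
Yes, C is left-recursive

Direct left recursion occurs when N → N α for some non-terminal N (the right-hand side begins with the left-hand side itself).

C → C f: LEFT RECURSIVE (starts with C)
C → C C F: LEFT RECURSIVE (starts with C)
C → f f: starts with f
C → f: starts with f
F → f f: starts with f
F → d d: starts with d

The grammar has direct left recursion on: C.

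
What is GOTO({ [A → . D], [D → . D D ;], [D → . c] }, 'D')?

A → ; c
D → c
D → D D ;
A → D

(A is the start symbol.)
GOTO(I, 'D') = CLOSURE({ [A → αX.β] : [A → α.Xβ] ∈ I, X = 'D' })

Items with dot before 'D', with the dot advanced:
  [A → . D] → [A → D .]
  [D → . D D ;] → [D → D . D ;]
Closure of the advanced items:
  [D → D . D ;] has the dot before D: add [D → . c], [D → . D D ;]

GOTO = { [A → D .], [D → . D D ;], [D → . c], [D → D . D ;] }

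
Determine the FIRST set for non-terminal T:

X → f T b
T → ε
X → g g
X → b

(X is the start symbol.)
To compute FIRST(T), examine every production with T on the left-hand side, reading each right-hand side left to right until a non-nullable symbol is reached.

From T → ε:
  - ε-production, so ε ∈ FIRST(T)

Collecting: FIRST(T) = { ε }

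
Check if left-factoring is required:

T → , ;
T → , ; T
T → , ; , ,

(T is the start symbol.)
Yes, T has productions with common prefix ', ;'

Left-factoring is needed when two productions for the same non-terminal
share a common prefix on the right-hand side.

Productions for T:
  T → , ;
  T → , ; T
  T → , ; , ,

Found common prefix ', ;' in productions for T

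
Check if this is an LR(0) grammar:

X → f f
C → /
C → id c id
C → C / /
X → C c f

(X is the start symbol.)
Yes, the grammar is LR(0)

A grammar is LR(0) if no state in the canonical LR(0) collection has:
  - both a shift item (dot before a terminal) and a complete item (shift-reduce conflict), or
  - two or more complete items (reduce-reduce conflict; the accept item [X' → X .] counts as a complete item here).

Augment with X' → X and build the canonical LR(0) collection (I0 = CLOSURE({[X' → . X]}), then GOTO on every symbol after a dot until no new states appear). It has 13 states:
  I0: { [C → . /], [C → . C / /], [C → . id c id], [X → . C c f], [X → . f f], [X' → . X] }  — shift
  I1: { [C → / .] }  — reduce
  I2: { [C → C . / /], [X → C . c f] }  — shift
  I3: { [X' → X .] }  — accept
  I4: { [X → f . f] }  — shift
  I5: { [C → id . c id] }  — shift
  I6: { [C → id c . id] }  — shift
  I7: { [C → id c id .] }  — reduce
  I8: { [X → f f .] }  — reduce
  I9: { [C → C / . /] }  — shift
  I10: { [X → C c . f] }  — shift
  I11: { [X → C c f .] }  — reduce
  I12: { [C → C / / .] }  — reduce

Every state is either a pure shift/goto state or contains exactly one complete item and nothing to shift — no conflicts. The grammar is LR(0).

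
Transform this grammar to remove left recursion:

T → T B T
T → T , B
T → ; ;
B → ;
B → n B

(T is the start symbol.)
T is directly left-recursive. The standard transformation for
  A → A α₁ | ... | A α_m | β₁ | ... | β_n
is
  A  → β₁ A' | ... | β_n A'
  A' → α₁ A' | ... | α_m A' | ε

T → ; ; becomes T → ; ; T'
T → T B T becomes T' → B T T'
T → T , B becomes T' → , B T'
Add T' → ε

Productions for other non-terminals are unchanged:
  B → ;
  B → n B

Resulting grammar:
T → ; ; T'
T' → B T T'
T' → , B T'
T' → ε
B → ;
B → n B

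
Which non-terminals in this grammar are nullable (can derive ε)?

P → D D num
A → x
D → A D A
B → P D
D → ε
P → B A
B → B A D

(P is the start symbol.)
{ 'D' }

ε-productions: D → ε
So D is immediately nullable.
No further non-terminal can be added: every production for the remaining non-terminals contains a terminal or a non-nullable non-terminal.
Nullable = { 'D' }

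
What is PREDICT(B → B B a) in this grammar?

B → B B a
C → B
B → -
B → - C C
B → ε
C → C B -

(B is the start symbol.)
PREDICT(B → B B a) = (FIRST(RHS) \ {ε}) ∪ (FOLLOW(B) if ε ∈ FIRST(RHS), i.e. RHS ⇒* ε)
FIRST(B) = { '-', 'a', ε }
FIRST(B B a) = { '-', 'a' }
ε ∉ FIRST(B B a), so FOLLOW(B) is not added.
PREDICT(B → B B a) = { '-', 'a' }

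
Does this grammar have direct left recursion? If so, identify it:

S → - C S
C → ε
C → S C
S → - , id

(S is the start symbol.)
S → - C S: starts with '-'
C → ε: starts with ε
C → S C: starts with S
S → - , id: starts with '-'

No direct left recursion found.

Answer: No direct left recursion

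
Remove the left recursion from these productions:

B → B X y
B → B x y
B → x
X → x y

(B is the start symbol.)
B is directly left-recursive. The standard transformation for
  A → A α₁ | ... | A α_m | β₁ | ... | β_n
is
  A  → β₁ A' | ... | β_n A'
  A' → α₁ A' | ... | α_m A' | ε

B → x becomes B → x B'
B → B X y becomes B' → X y B'
B → B x y becomes B' → x y B'
Add B' → ε

Productions for other non-terminals are unchanged:
  X → x y

Resulting grammar:
B → x B'
B' → X y B'
B' → x y B'
B' → ε
X → x y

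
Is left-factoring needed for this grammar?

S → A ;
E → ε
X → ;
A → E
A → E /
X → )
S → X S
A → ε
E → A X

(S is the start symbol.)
Yes, A has productions with common prefix 'E'

Left-factoring is needed when two productions for the same non-terminal
share a common prefix on the right-hand side.

Productions for S:
  S → A ;
  S → X S
Productions for E:
  E → ε
  E → A X
Productions for X:
  X → ;
  X → )
Productions for A:
  A → E
  A → E /
  A → ε

Found common prefix 'E' in productions for A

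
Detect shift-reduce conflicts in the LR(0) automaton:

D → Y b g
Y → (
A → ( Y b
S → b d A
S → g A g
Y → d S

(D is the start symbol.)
No shift-reduce conflicts

A shift-reduce conflict occurs when an LR(0) state has both:
  - a complete (reduce) item [A → α .] (dot at the end), and
  - a shift item [B → β . c γ] (dot before a terminal).

Augment with D' → D and build the canonical LR(0) collection (I0 = CLOSURE({[D' → . D]}), then GOTO on every symbol after a dot until no new states appear). It has 17 states:
  I0: { [D → . Y b g], [D' → . D], [Y → . (], [Y → . d S] }  — shift
  I1: { [Y → ( .] }  — reduce
  I2: { [D' → D .] }  — accept
  I3: { [D → Y . b g] }  — shift
  I4: { [S → . b d A], [S → . g A g], [Y → d . S] }  — shift
  I5: { [Y → d S .] }  — reduce
  I6: { [S → b . d A] }  — shift
  I7: { [A → . ( Y b], [S → g . A g] }  — shift
  I8: { [A → ( . Y b], [Y → . (], [Y → . d S] }  — shift
  I9: { [S → g A . g] }  — shift
  I10: { [S → g A g .] }  — reduce
  I11: { [A → ( Y . b] }  — shift
  I12: { [A → ( Y b .] }  — reduce
  I13: { [A → . ( Y b], [S → b d . A] }  — shift
  I14: { [S → b d A .] }  — reduce
  I15: { [D → Y b . g] }  — shift
  I16: { [D → Y b g .] }  — reduce

No state contains both a complete item and a shift item.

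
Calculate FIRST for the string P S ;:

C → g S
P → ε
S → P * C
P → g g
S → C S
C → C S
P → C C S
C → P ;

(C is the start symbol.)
FIRST sets of the non-terminals involved (from the grammar, by fixed-point iteration):
  FIRST(P) = { ';', 'g', ε }
  FIRST(S) = { '*', ';', 'g' }

To compute FIRST(P S ;), process the symbols left to right:
Symbol P is a non-terminal. Add FIRST(P) \ {ε} = { ';', 'g' }
P is nullable (ε ∈ FIRST(P)), continue to the next symbol.
Symbol S is a non-terminal. Add FIRST(S) \ {ε} = { '*', ';', 'g' }
S is not nullable (ε ∉ FIRST(S)), so stop here.
FIRST(P S ;) = { '*', ';', 'g' }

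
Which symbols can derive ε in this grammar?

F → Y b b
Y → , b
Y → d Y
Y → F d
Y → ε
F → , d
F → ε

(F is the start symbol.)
A non-terminal is nullable if it can derive ε (the empty string): either it has an ε-production, or it has a production whose right-hand side consists entirely of nullable non-terminals.

ε-productions: Y → ε, F → ε
So Y, F are immediately nullable.
Every non-terminal is now nullable.
Nullable = { 'F', 'Y' }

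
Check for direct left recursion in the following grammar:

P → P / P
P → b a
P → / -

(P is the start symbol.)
Yes, P is left-recursive

P → P / P: LEFT RECURSIVE (starts with P)
P → b a: starts with b
P → / -: starts with '/'

The grammar has direct left recursion on: P.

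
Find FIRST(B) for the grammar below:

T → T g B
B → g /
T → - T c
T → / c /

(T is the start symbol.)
{ 'g' }

To compute FIRST(B), examine every production with B on the left-hand side, reading each right-hand side left to right until a non-nullable symbol is reached.

From B → g /:
  - g is a terminal: add 'g' and stop

Collecting: FIRST(B) = { 'g' }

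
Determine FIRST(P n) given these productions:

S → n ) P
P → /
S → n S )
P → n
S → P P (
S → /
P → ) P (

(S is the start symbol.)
{ ')', '/', 'n' }

FIRST sets of the non-terminals involved (from the grammar, by fixed-point iteration):
  FIRST(P) = { ')', '/', 'n' }

To compute FIRST(P n), process the symbols left to right:
Symbol P is a non-terminal. Add FIRST(P) \ {ε} = { ')', '/', 'n' }
P is not nullable (ε ∉ FIRST(P)), so stop here.
FIRST(P n) = { ')', '/', 'n' }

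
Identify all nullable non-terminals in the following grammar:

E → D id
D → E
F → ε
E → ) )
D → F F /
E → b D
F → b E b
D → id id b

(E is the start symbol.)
A non-terminal is nullable if it can derive ε (the empty string): either it has an ε-production, or it has a production whose right-hand side consists entirely of nullable non-terminals.

ε-productions: F → ε
So F is immediately nullable.
No further non-terminal can be added: every production for the remaining non-terminals contains a terminal or a non-nullable non-terminal.
Nullable = { 'F' }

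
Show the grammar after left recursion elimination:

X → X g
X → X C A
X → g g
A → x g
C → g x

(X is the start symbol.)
X is directly left-recursive. The standard transformation for
  A → A α₁ | ... | A α_m | β₁ | ... | β_n
is
  A  → β₁ A' | ... | β_n A'
  A' → α₁ A' | ... | α_m A' | ε

X → g g becomes X → g g X'
X → X g becomes X' → g X'
X → X C A becomes X' → C A X'
Add X' → ε

Productions for other non-terminals are unchanged:
  A → x g
  C → g x

Resulting grammar:
X → g g X'
X' → g X'
X' → C A X'
X' → ε
A → x g
C → g x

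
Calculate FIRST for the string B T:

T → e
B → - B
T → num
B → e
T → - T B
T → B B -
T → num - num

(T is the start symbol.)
{ '-', 'e' }

FIRST sets of the non-terminals involved (from the grammar, by fixed-point iteration):
  FIRST(B) = { '-', 'e' }

To compute FIRST(B T), process the symbols left to right:
Symbol B is a non-terminal. Add FIRST(B) \ {ε} = { '-', 'e' }
B is not nullable (ε ∉ FIRST(B)), so stop here.
FIRST(B T) = { '-', 'e' }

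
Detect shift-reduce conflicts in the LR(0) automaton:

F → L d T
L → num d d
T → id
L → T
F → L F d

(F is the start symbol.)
No shift-reduce conflicts

A shift-reduce conflict occurs when an LR(0) state has both:
  - a complete (reduce) item [A → α .] (dot at the end), and
  - a shift item [B → β . c γ] (dot before a terminal).

Augment with F' → F and build the canonical LR(0) collection (I0 = CLOSURE({[F' → . F]}), then GOTO on every symbol after a dot until no new states appear). It has 12 states:
  I0: { [F → . L F d], [F → . L d T], [F' → . F], [L → . T], [L → . num d d], [T → . id] }  — shift
  I1: { [F' → F .] }  — accept
  I2: { [F → . L F d], [F → . L d T], [F → L . F d], [F → L . d T], [L → . T], [L → . num d d], [T → . id] }  — shift
  I3: { [L → T .] }  — reduce
  I4: { [T → id .] }  — reduce
  I5: { [L → num . d d] }  — shift
  I6: { [L → num d . d] }  — shift
  I7: { [L → num d d .] }  — reduce
  I8: { [F → L F . d] }  — shift
  I9: { [F → L d . T], [T → . id] }  — shift
  I10: { [F → L d T .] }  — reduce
  I11: { [F → L F d .] }  — reduce

No state contains both a complete item and a shift item.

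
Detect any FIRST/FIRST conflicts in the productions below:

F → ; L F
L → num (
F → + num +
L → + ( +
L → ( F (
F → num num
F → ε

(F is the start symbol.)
No FIRST/FIRST conflicts.

Productions for F:
  F → ; L F: FIRST = { ';' }
  F → + num +: FIRST = { '+' }
  F → num num: FIRST = { 'num' }
  F → ε: FIRST = { ε }
Productions for L:
  L → num (: FIRST = { 'num' }
  L → + ( +: FIRST = { '+' }
  L → ( F (: FIRST = { '(' }

All alternatives of each non-terminal have pairwise disjoint FIRST sets.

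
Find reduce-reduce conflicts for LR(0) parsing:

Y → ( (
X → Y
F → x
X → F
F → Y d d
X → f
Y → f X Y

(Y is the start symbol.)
No reduce-reduce conflicts

Augment with Y' → Y and build the canonical LR(0) collection (I0 = CLOSURE({[Y' → . Y]}), then GOTO on every symbol after a dot until no new states appear). It has 13 states:
  I0: { [Y → . ( (], [Y → . f X Y], [Y' → . Y] }  — shift
  I1: { [Y → ( . (] }  — shift
  I2: { [Y' → Y .] }  — accept
  I3: { [F → . Y d d], [F → . x], [X → . F], [X → . Y], [X → . f], [Y → . ( (], [Y → . f X Y], [Y → f . X Y] }  — shift
  I4: { [X → F .] }  — reduce
  I5: { [Y → . ( (], [Y → . f X Y], [Y → f X . Y] }  — shift
  I6: { [F → Y . d d], [X → Y .] }  — shift, reduce
  I7: { [F → . Y d d], [F → . x], [X → . F], [X → . Y], [X → . f], [X → f .], [Y → . ( (], [Y → . f X Y], [Y → f . X Y] }  — shift, reduce
  I8: { [F → x .] }  — reduce
  I9: { [F → Y d . d] }  — shift
  I10: { [F → Y d d .] }  — reduce
  I11: { [Y → f X Y .] }  — reduce
  I12: { [Y → ( ( .] }  — reduce

No state contains more than one complete item.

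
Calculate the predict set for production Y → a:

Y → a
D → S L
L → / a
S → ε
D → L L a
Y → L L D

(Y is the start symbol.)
{ 'a' }

PREDICT(Y → a) = (FIRST(RHS) \ {ε}) ∪ (FOLLOW(Y) if ε ∈ FIRST(RHS), i.e. RHS ⇒* ε)
FIRST(a) = { 'a' }
ε ∉ FIRST(a), so FOLLOW(Y) is not added.
PREDICT(Y → a) = { 'a' }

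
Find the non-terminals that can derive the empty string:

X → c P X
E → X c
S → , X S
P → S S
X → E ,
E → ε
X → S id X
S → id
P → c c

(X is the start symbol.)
A non-terminal is nullable if it can derive ε (the empty string): either it has an ε-production, or it has a production whose right-hand side consists entirely of nullable non-terminals.

ε-productions: E → ε
So E is immediately nullable.
No further non-terminal can be added: every production for the remaining non-terminals contains a terminal or a non-nullable non-terminal.
Nullable = { 'E' }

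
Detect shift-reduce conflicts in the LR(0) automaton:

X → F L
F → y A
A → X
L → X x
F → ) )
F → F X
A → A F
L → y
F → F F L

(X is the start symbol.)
Yes — I5: [F → y A .] vs [F → . ) )]; I7: [A → A F .] vs [F → . ) )]; I11: [F → F X .] vs [L → X . x]; I12: [L → y .] vs [F → . ) )]

A shift-reduce conflict occurs when an LR(0) state has both:
  - a complete (reduce) item [A → α .] (dot at the end), and
  - a shift item [B → β . c γ] (dot before a terminal).

Augment with X' → X and build the canonical LR(0) collection (I0 = CLOSURE({[X' → . X]}), then GOTO on every symbol after a dot until no new states appear). It has 16 states:
  I0: { [F → . ) )], [F → . F F L], [F → . F X], [F → . y A], [X → . F L], [X' → . X] }  — shift
  I1: { [F → ) . )] }  — shift
  I2: { [F → . ) )], [F → . F F L], [F → . F X], [F → . y A], [F → F . F L], [F → F . X], [L → . X x], [L → . y], [X → . F L], [X → F . L] }  — shift
  I3: { [X' → X .] }  — accept
  I4: { [A → . A F], [A → . X], [F → . ) )], [F → . F F L], [F → . F X], [F → . y A], [F → y . A], [X → . F L] }  — shift
  I5: { [A → A . F], [F → . ) )], [F → . F F L], [F → . F X], [F → . y A], [F → y A .] }  — shift, reduce
  I6: { [A → X .] }  — reduce
  I7: { [A → A F .], [F → . ) )], [F → . F F L], [F → . F X], [F → . y A], [F → F . F L], [F → F . X], [X → . F L] }  — shift, reduce
  I8: { [F → . ) )], [F → . F F L], [F → . F X], [F → . y A], [F → F . F L], [F → F . X], [F → F F . L], [L → . X x], [L → . y], [X → . F L], [X → F . L] }  — shift
  I9: { [F → F X .] }  — reduce
  I10: { [F → F F L .], [X → F L .] }  — 2 reduces
  I11: { [F → F X .], [L → X . x] }  — shift, reduce
  I12: { [A → . A F], [A → . X], [F → . ) )], [F → . F F L], [F → . F X], [F → . y A], [F → y . A], [L → y .], [X → . F L] }  — shift, reduce
  I13: { [L → X x .] }  — reduce
  I14: { [X → F L .] }  — reduce
  I15: { [F → ) ) .] }  — reduce

I5 contains reduce item [F → y A .] and shift items [F → . ) )], [F → . y A] — shift-reduce conflict.
I7 contains reduce item [A → A F .] and shift items [F → . ) )], [F → . y A] — shift-reduce conflict.
I11 contains reduce item [F → F X .] and shift item [L → X . x] — shift-reduce conflict.
I12 contains reduce item [L → y .] and shift items [F → . ) )], [F → . y A] — shift-reduce conflict.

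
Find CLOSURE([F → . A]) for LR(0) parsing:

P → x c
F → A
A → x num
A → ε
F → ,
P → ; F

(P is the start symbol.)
{ [A → . x num], [A → .], [F → . A] }

Start with: [F → . A]
  [F → . A] has the dot before A: add [A → . x num], [A → .]
No further items can be added.

CLOSURE = { [A → . x num], [A → .], [F → . A] }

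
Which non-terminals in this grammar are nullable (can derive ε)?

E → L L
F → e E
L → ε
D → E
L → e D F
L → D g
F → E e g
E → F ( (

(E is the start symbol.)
ε-productions: L → ε
So L is immediately nullable.
E → L L: every symbol on the right is nullable, so E is nullable too.
D → E: every symbol on the right is nullable, so D is nullable too.
No further non-terminal can be added: every production for the remaining non-terminals contains a terminal or a non-nullable non-terminal.
Nullable = { 'D', 'E', 'L' }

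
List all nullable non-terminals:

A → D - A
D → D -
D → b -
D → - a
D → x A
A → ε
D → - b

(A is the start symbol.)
{ 'A' }

ε-productions: A → ε
So A is immediately nullable.
No further non-terminal can be added: every production for the remaining non-terminals contains a terminal or a non-nullable non-terminal.
Nullable = { 'A' }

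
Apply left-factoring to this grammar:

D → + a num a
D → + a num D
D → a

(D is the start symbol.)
Left-factoring transforms A → αβ₁ | αβ₂ into A → αA' and A' → β₁ | β₂
(α is the longest common prefix among the alternatives). Repeat until
no nonterminal has two alternatives with a common prefix.

Round 1: D has alternatives sharing prefix '+ a num'. Introduce D': D → + a num D'
  Add: D' → a
  Add: D' → D

No remaining common prefixes — done.

Resulting grammar:
D → + a num D'
D' → a
D' → D
D → a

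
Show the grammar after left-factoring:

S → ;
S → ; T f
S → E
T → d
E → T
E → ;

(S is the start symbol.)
S → ; S'
S' → ε
S' → T f
S → E
T → d
E → T
E → ;

Left-factoring transforms A → αβ₁ | αβ₂ into A → αA' and A' → β₁ | β₂
(α is the longest common prefix among the alternatives). Repeat until
no nonterminal has two alternatives with a common prefix.

Round 1: S has alternatives sharing prefix ';'. Introduce S': S → ; S'
  Add: S' → ε
  Add: S' → T f

No remaining common prefixes — done.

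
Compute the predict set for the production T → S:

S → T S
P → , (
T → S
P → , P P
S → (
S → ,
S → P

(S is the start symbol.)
{ '(', ',' }

PREDICT(T → S) = (FIRST(RHS) \ {ε}) ∪ (FOLLOW(T) if ε ∈ FIRST(RHS), i.e. RHS ⇒* ε)
FIRST(S) = { '(', ',' }
FIRST(S) = { '(', ',' }
ε ∉ FIRST(S), so FOLLOW(T) is not added.
PREDICT(T → S) = { '(', ',' }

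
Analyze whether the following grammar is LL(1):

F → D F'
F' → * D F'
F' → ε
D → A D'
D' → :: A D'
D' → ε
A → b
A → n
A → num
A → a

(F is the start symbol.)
Relevant sets:
  FOLLOW(F') = { $ }
  FOLLOW(D') = { $, '*' }

For F':
  PREDICT(F' → '*' D F') = { '*' }
  PREDICT(F' → ε) = { $ }
For D':
  PREDICT(D' → :: A D') = { '::' }
  PREDICT(D' → ε) = { $, '*' }
For A:
  PREDICT(A → b) = { 'b' }
  PREDICT(A → n) = { 'n' }
  PREDICT(A → num) = { 'num' }
  PREDICT(A → a) = { 'a' }
F, D have a single production, so nothing to check there.

All predict sets are disjoint. The grammar IS LL(1).

Answer: Yes, the grammar is LL(1).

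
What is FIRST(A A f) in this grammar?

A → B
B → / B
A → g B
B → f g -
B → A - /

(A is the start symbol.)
FIRST sets of the non-terminals involved (from the grammar, by fixed-point iteration):
  FIRST(A) = { '/', 'f', 'g' }

To compute FIRST(A A f), process the symbols left to right:
Symbol A is a non-terminal. Add FIRST(A) \ {ε} = { '/', 'f', 'g' }
A is not nullable (ε ∉ FIRST(A)), so stop here.
FIRST(A A f) = { '/', 'f', 'g' }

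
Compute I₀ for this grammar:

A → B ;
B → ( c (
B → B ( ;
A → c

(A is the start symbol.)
{ [A → . B ;], [A → . c], [A' → . A], [B → . ( c (], [B → . B ( ;] }

First, augment the grammar with A' → A
I₀ = CLOSURE({ [A' → . A] }):
  [A' → . A] has the dot before A: add [A → . B ;], [A → . c]
  [A → . B ;] has the dot before B: add [B → . ( c (], [B → . B ( ;]
No further items can be added.

I₀ = { [A → . B ;], [A → . c], [A' → . A], [B → . ( c (], [B → . B ( ;] }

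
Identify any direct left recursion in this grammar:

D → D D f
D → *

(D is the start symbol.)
Yes, D is left-recursive

Direct left recursion occurs when N → N α for some non-terminal N (the right-hand side begins with the left-hand side itself).

D → D D f: LEFT RECURSIVE (starts with D)
D → *: starts with '*'

The grammar has direct left recursion on: D.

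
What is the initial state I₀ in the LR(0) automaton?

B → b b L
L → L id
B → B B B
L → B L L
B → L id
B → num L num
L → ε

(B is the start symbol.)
{ [B → . B B B], [B → . L id], [B → . b b L], [B → . num L num], [B' → . B], [L → . B L L], [L → . L id], [L → .] }

First, augment the grammar with B' → B
I₀ = CLOSURE({ [B' → . B] }):
  [B' → . B] has the dot before B: add [B → . b b L], [B → . B B B], [B → . L id], [B → . num L num]
  [B → . L id] has the dot before L: add [L → . L id], [L → . B L L], [L → .]
No further items can be added.

I₀ = { [B → . B B B], [B → . L id], [B → . b b L], [B → . num L num], [B' → . B], [L → . B L L], [L → . L id], [L → .] }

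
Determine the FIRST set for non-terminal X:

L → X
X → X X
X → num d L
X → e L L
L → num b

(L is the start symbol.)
{ 'e', 'num' }

From X → X X:
  - X is the symbol being defined: contributes nothing new
    X is not nullable, so stop
From X → num d L:
  - num is a terminal: add 'num' and stop
From X → e L L:
  - e is a terminal: add 'e' and stop

Collecting: FIRST(X) = { 'e', 'num' }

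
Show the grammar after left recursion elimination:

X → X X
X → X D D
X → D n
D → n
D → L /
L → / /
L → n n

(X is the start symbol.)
X is directly left-recursive. The standard transformation for
  A → A α₁ | ... | A α_m | β₁ | ... | β_n
is
  A  → β₁ A' | ... | β_n A'
  A' → α₁ A' | ... | α_m A' | ε

X → D n becomes X → D n X'
X → X X becomes X' → X X'
X → X D D becomes X' → D D X'
Add X' → ε

Productions for other non-terminals are unchanged:
  D → n
  D → L /
  L → / /
  L → n n

Resulting grammar:
X → D n X'
X' → X X'
X' → D D X'
X' → ε
D → n
D → L /
L → / /
L → n n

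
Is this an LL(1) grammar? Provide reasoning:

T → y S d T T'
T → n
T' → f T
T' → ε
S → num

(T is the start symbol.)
Relevant sets:
  FOLLOW(T') = { $, 'f' }

For T:
  PREDICT(T → y S d T T') = { 'y' }
  PREDICT(T → n) = { 'n' }
For T':
  PREDICT(T' → f T) = { 'f' }
  PREDICT(T' → ε) = { $, 'f' }
S has a single production, so nothing to check there.

Conflict found: Predict set conflict for T': { 'f' }
The grammar is NOT LL(1).

Answer: No. Predict set conflict for T': { 'f' }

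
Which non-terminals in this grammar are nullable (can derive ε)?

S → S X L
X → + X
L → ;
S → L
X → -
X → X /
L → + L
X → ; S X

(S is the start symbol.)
There are no ε-productions, so no non-terminal can derive ε.
No non-terminals are nullable.

Answer: None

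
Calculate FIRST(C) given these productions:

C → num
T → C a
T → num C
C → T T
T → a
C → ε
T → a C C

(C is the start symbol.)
{ 'a', 'num', ε }

To compute FIRST(C), examine every production with C on the left-hand side, reading each right-hand side left to right until a non-nullable symbol is reached.

FIRST sets of the other non-terminals involved (by the same procedure, iterated to a fixed point):
  FIRST(T) = { 'a', 'num' }

From C → num:
  - num is a terminal: add 'num' and stop
From C → T T:
  - T is a non-terminal: add FIRST(T) \ {ε} = { 'a', 'num' }
    T is not nullable, so stop
From C → ε:
  - ε-production, so ε ∈ FIRST(C)

Collecting: FIRST(C) = { 'a', 'num', ε }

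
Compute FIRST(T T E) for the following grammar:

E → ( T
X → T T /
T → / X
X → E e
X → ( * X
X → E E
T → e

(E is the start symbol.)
{ '/', 'e' }

FIRST sets of the non-terminals involved (from the grammar, by fixed-point iteration):
  FIRST(T) = { '/', 'e' }

To compute FIRST(T T E), process the symbols left to right:
Symbol T is a non-terminal. Add FIRST(T) \ {ε} = { '/', 'e' }
T is not nullable (ε ∉ FIRST(T)), so stop here.
FIRST(T T E) = { '/', 'e' }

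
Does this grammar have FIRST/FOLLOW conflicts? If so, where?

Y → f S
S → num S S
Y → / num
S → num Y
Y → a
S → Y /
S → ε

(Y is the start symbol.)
Yes. S → num S S with FOLLOW(S) on { 'num' }; S → num Y with FOLLOW(S) on { 'num' }; S → Y '/' with FOLLOW(S) on { '/', 'a', 'f' }

Nullable non-terminals: S.
FIRST sets used below: FIRST(Y) = { '/', 'a', 'f' }

S: nullable alternative(s) S → ε; FOLLOW(S) = { $, '/', 'a', 'f', 'num' }
  S → num S S: FIRST \ {ε} = { 'num' } — overlaps FOLLOW(S) on { 'num' }: CONFLICT
  S → num Y: FIRST \ {ε} = { 'num' } — overlaps FOLLOW(S) on { 'num' }: CONFLICT
  S → Y /: FIRST \ {ε} = { '/', 'a', 'f' } — overlaps FOLLOW(S) on { '/', 'a', 'f' }: CONFLICT
  S → ε: FIRST \ {ε} = { } — this is the only nullable alternative, skip

Y has no nullable alternative, so no FIRST/FOLLOW check is needed there.

So the grammar has 3 FIRST/FOLLOW conflicts (marked CONFLICT above).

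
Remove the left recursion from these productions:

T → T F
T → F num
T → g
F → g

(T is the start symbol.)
T → F num T'
T → g T'
T' → F T'
T' → ε
F → g

T is directly left-recursive. The standard transformation for
  A → A α₁ | ... | A α_m | β₁ | ... | β_n
is
  A  → β₁ A' | ... | β_n A'
  A' → α₁ A' | ... | α_m A' | ε

T → F num becomes T → F num T'
T → g becomes T → g T'
T → T F becomes T' → F T'
Add T' → ε

Productions for other non-terminals are unchanged:
  F → g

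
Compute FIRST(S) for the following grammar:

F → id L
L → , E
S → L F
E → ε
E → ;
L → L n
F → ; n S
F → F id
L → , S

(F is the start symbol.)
{ ',' }

FIRST sets of the other non-terminals involved (by the same procedure, iterated to a fixed point):
  FIRST(L) = { ',' }

From S → L F:
  - L is a non-terminal: add FIRST(L) \ {ε} = { ',' }
    L is not nullable, so stop

Collecting: FIRST(S) = { ',' }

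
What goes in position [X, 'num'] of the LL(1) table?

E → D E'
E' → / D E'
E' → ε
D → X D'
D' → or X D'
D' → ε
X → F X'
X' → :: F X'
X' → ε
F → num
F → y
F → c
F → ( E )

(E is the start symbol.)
X → F X'

To find M[X, 'num'], we find productions for X where 'num' is in the predict set (PREDICT(N → α) = (FIRST(α) \ {ε}) ∪ (FOLLOW(N) if α ⇒* ε)).

Relevant sets:
  FIRST(F) = { '(', 'c', 'num', 'y' }

X → F X': PREDICT = { '(', 'c', 'num', 'y' }
  'num' is in predict set, so this production goes in M[X, 'num']

M[X, 'num'] = X → F X'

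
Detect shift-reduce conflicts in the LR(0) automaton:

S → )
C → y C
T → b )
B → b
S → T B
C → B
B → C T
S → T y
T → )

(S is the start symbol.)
Yes — I9: [S → T y .] vs [B → . b]; I11: [C → y C .] vs [T → . )]

Augment with S' → S and build the canonical LR(0) collection (I0 = CLOSURE({[S' → . S]}), then GOTO on every symbol after a dot until no new states appear). It has 15 states:
  I0: { [S → . )], [S → . T B], [S → . T y], [S' → . S], [T → . )], [T → . b )] }  — shift
  I1: { [S → ) .], [T → ) .] }  — 2 reduces
  I2: { [S' → S .] }  — accept
  I3: { [B → . C T], [B → . b], [C → . B], [C → . y C], [S → T . B], [S → T . y] }  — shift
  I4: { [T → b . )] }  — shift
  I5: { [T → b ) .] }  — reduce
  I6: { [C → B .], [S → T B .] }  — 2 reduces
  I7: { [B → C . T], [T → . )], [T → . b )] }  — shift
  I8: { [B → b .] }  — reduce
  I9: { [B → . C T], [B → . b], [C → . B], [C → . y C], [C → y . C], [S → T y .] }  — shift, reduce
  I10: { [C → B .] }  — reduce
  I11: { [B → C . T], [C → y C .], [T → . )], [T → . b )] }  — shift, reduce
  I12: { [B → . C T], [B → . b], [C → . B], [C → . y C], [C → y . C] }  — shift
  I13: { [T → ) .] }  — reduce
  I14: { [B → C T .] }  — reduce

I9 contains reduce item [S → T y .] and shift items [B → . b], [C → . y C] — shift-reduce conflict.
I11 contains reduce item [C → y C .] and shift items [T → . )], [T → . b )] — shift-reduce conflict.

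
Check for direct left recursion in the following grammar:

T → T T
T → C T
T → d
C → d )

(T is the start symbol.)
Yes, T is left-recursive

T → T T: LEFT RECURSIVE (starts with T)
T → C T: starts with C
T → d: starts with d
C → d ): starts with d

The grammar has direct left recursion on: T.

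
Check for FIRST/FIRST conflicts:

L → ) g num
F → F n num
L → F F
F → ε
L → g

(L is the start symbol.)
No FIRST/FIRST conflicts.

FIRST sets of the non-terminals at (or reachable through a nullable prefix from) the front of some alternative:
  FIRST(F) = { 'n', ε }

Productions for L:
  L → ) g num: FIRST = { ')' }
  L → F F: FIRST = { 'n', ε }
  L → g: FIRST = { 'g' }
Productions for F:
  F → F n num: FIRST = { 'n' }
  F → ε: FIRST = { ε }

All alternatives of each non-terminal have pairwise disjoint FIRST sets.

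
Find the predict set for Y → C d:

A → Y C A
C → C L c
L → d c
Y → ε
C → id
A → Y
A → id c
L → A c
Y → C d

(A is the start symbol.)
PREDICT(Y → C d) = (FIRST(RHS) \ {ε}) ∪ (FOLLOW(Y) if ε ∈ FIRST(RHS), i.e. RHS ⇒* ε)
FIRST(C) = { 'id' }
FIRST(C d) = { 'id' }
ε ∉ FIRST(C d), so FOLLOW(Y) is not added.
PREDICT(Y → C d) = { 'id' }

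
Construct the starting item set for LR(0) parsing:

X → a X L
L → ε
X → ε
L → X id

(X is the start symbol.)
First, augment the grammar with X' → X
I₀ = CLOSURE({ [X' → . X] }):
  [X' → . X] has the dot before X: add [X → . a X L], [X → .]
No further items can be added.

I₀ = { [X → . a X L], [X → .], [X' → . X] }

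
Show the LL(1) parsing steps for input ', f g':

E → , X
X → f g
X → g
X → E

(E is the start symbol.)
LL(1) parsing maintains a stack (initially the start symbol over $) and the input. At each step: if the stack top is a terminal, match it against the current input token; if it is a non-terminal N, replace it with the RHS of M[N, lookahead] (the unique production whose predict set contains the lookahead).

Stack is shown with the top on the left.

Stack  Input    Action
----------------------
E $    , f g $  output E → , X
, X $  , f g $  match ','
X $    f g $    output X → f g
f g $  f g $    match 'f'
g $    g $      match 'g'
$      $        accept

The string is accepted.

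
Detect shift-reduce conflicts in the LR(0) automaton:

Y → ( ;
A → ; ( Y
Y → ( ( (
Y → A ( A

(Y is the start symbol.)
A shift-reduce conflict occurs when an LR(0) state has both:
  - a complete (reduce) item [A → α .] (dot at the end), and
  - a shift item [B → β . c γ] (dot before a terminal).

Augment with Y' → Y and build the canonical LR(0) collection (I0 = CLOSURE({[Y' → . Y]}), then GOTO on every symbol after a dot until no new states appear). It has 12 states:
  I0: { [A → . ; ( Y], [Y → . ( ( (], [Y → . ( ;], [Y → . A ( A], [Y' → . Y] }  — shift
  I1: { [Y → ( . ( (], [Y → ( . ;] }  — shift
  I2: { [A → ; . ( Y] }  — shift
  I3: { [Y → A . ( A] }  — shift
  I4: { [Y' → Y .] }  — accept
  I5: { [A → . ; ( Y], [Y → A ( . A] }  — shift
  I6: { [Y → A ( A .] }  — reduce
  I7: { [A → . ; ( Y], [A → ; ( . Y], [Y → . ( ( (], [Y → . ( ;], [Y → . A ( A] }  — shift
  I8: { [A → ; ( Y .] }  — reduce
  I9: { [Y → ( ( . (] }  — shift
  I10: { [Y → ( ; .] }  — reduce
  I11: { [Y → ( ( ( .] }  — reduce

No state contains both a complete item and a shift item.

Answer: No shift-reduce conflicts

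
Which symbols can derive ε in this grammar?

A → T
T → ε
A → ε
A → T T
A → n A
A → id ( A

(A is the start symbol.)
ε-productions: T → ε, A → ε
So T, A are immediately nullable.
Every non-terminal is now nullable.
Nullable = { 'A', 'T' }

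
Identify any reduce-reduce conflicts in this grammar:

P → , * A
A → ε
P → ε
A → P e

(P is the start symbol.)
Yes — I3: [A → .] vs [P → .]

Augment with P' → P and build the canonical LR(0) collection (I0 = CLOSURE({[P' → . P]}), then GOTO on every symbol after a dot until no new states appear). It has 7 states:
  I0: { [P → . , * A], [P → .], [P' → . P] }  — shift, reduce
  I1: { [P → , . * A] }  — shift
  I2: { [P' → P .] }  — accept
  I3: { [A → . P e], [A → .], [P → , * . A], [P → . , * A], [P → .] }  — shift, 2 reduces
  I4: { [P → , * A .] }  — reduce
  I5: { [A → P . e] }  — shift
  I6: { [A → P e .] }  — reduce

I3 contains complete items [A → .], [P → .] — reduce-reduce conflict.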